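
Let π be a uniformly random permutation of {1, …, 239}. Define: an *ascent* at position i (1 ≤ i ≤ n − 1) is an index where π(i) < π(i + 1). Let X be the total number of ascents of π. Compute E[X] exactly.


Write X = Σ X_I over i = 1, …, 238, with X_I the indicator of one ascent.
There are 238 indicators.
For each fixed i, the pair (π(i), π(i+1)) is a uniformly random ordered pair of distinct values from {1, …, 239}; by symmetry P[π(i) < π(i+1)] = 1/2.
By linearity: E[X] = 238 · (1/2) = (239 − 1) · (1/2) = 119 ≈ 119.00000.

E[X] = 119 = 119.00000.


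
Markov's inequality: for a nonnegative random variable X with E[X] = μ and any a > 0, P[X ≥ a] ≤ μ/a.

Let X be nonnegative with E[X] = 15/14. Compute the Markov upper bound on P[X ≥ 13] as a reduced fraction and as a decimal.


μ = E[X] = 15/14, a = 13.
Markov: P[X ≥ 13] ≤ μ/a = (15/14)/13 = 15/182.
Numerically: ≈ 0.0824.
(Since a = 13 > μ = 1.0714, the bound 15/182 is < 1 and informative.)

P[X ≥ 13] ≤ 15/182 ≈ 0.0824.


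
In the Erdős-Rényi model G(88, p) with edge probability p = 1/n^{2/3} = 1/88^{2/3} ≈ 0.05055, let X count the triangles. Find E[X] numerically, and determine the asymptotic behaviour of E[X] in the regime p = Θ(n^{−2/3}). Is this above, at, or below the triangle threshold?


Number of potential triangles: C(88, 3) = 109736.
Each occurs with probability p³ ≈ (0.05055)³ ≈ 1.291322e-04.
By linearity: E[X] = C(88, 3)·p³ ≈ 109736 · 1.291322e-04 ≈ 14.1705.
Since α = 2/3 < 1, p = c/n^{2/3} ≫ 1/n is above the triangle threshold p ~ 1/n. Asymptotically E[X] ~ (c³/6)·n^{3(1−α)} = (1³/6)·n^{1} → ∞; triangles are abundant w.h.p.

E[X] ≈ 14.1705; in regime p = Θ(1/n^{2/3}) E[X] diverges (above the triangle threshold p ~ 1/n).


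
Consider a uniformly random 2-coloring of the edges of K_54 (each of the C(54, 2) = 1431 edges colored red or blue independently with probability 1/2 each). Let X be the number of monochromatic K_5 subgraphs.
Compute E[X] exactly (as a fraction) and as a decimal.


Let X = Σ_S X_S over the C(54, 5) = 3162510 subsets S of size 5, where X_S = 1 if the K_5 on S is monochromatic.
For a fixed S, the K_5 on S has C(5, 2) = 10 edges. P[all 10 edges red] = (1/2)^10, and likewise for blue, so P[monochromatic] = 2·(1/2)^10 = 2^{1 − 10} = 1/512.
Summing: E[X] = C(54, 5) · 2^{1 − 10} = 3162510 · 1/512 = 1581255/256.
Numerically: E[X] ≈ 6176.777344.

E[X] = C(54,5)·2^(1−C(5,2)) = 1581255/256 ≈ 6176.777344.


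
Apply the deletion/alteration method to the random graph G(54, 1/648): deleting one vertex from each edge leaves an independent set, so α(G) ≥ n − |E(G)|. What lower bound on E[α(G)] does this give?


E[|E(G)|] = C(54, 2)·p = 1431 · (1/648) = 53/24.
E[α(G)] ≥ n − E[|E(G)|] = 54 − 53/24 = 1243/24.
Numerically: ≈ 51.79167.
(This is only a lower bound; the true E[α(G)] may be larger.)

E[α(G)] ≥ 1243/24 ≈ 51.79167.


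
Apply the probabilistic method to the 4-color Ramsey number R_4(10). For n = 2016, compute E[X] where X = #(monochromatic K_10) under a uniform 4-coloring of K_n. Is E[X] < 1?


E[X] = C(2016, 10) · 4^{1 − 45} = 298835995845288230309989008 · 4^{−44} = 298835995845288230309989008/309485009821345068724781056.
As a reduced fraction: E[X] = 18677249740330514394374313/19342813113834066795298816 ≈ 0.96559.
Is E[X] < 1? YES.
Since E[X] < 1, there exists a 4-coloring of K_{2016} with no monochromatic K_10; hence R_4(10) > 2016.

E[X] = 18677249740330514394374313/19342813113834066795298816 ≈ 0.96559; E[X] < 1, so R_4(10) > 2016.


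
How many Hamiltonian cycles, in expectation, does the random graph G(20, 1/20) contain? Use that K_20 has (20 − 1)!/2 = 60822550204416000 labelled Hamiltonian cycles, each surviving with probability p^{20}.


K_20 has (20 − 1)!/2 = 60822550204416000 labelled Hamiltonian cycles.
For each such Hamiltonian cycle H, let X_H = 1 if all 20 edges of H are present in G. Then P[X_H = 1] = p^{20} = (1/20)^{20} = 1/104857600000000000000000000.
Summing the indicators: E[X] = Σ_H E[X_H] = 60822550204416000 · p^{20} = 60822550204416000 · 1/104857600000000000000000000 = 14849255421/25600000000000000000.
Numerically: E[X] ≈ 5.8005e-10.

E[X] = 60822550204416000 · (1/20)^{20} = 14849255421/25600000000000000000 ≈ 5.8005e-10.


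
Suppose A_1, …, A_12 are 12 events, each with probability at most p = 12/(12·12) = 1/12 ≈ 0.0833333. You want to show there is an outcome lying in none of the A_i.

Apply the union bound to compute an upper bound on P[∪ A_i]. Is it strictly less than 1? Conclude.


Union bound: P[∪_{i=1}^{12} A_i] ≤ Σ_i P[A_i] ≤ 12·p = 12·(1/12) = 1.
Numerically: 1 ≈ 1.0000000.
Is 1 < 1? NO.
Since the bound 1 is ≥ 1, the union bound is uninformative here; it does NOT by itself certify existence.

12·p = 1 ≈ 1.0000000; existence NOT certified by the union bound.


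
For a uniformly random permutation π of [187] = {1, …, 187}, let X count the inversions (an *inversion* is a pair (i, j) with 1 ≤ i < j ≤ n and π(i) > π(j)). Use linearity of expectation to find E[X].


Write X = Σ X_I over the C(187, 2) = 17391 pairs i < j, with X_I the indicator of one inversion.
There are 17391 indicators.
For each fixed pair i < j, the values π(i) and π(j) are two distinct elements of {1, …, 187} in uniformly random order; by symmetry P[π(i) > π(j)] = 1/2.
By linearity: E[X] = 17391 · (1/2) = C(187, 2) · (1/2) = 17391/2 = 17391/2 ≈ 8695.50000.

E[X] = 17391/2 = 8695.50000.


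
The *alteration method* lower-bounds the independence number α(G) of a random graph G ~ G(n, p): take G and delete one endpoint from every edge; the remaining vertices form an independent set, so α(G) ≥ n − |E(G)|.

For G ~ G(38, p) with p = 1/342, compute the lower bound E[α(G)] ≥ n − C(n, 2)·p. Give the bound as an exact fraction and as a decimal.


E[|E(G)|] = C(38, 2)·p = 703 · (1/342) = 37/18.
E[α(G)] ≥ n − E[|E(G)|] = 38 − 37/18 = 647/18.
Numerically: ≈ 35.9444.
(This is only a lower bound; the true E[α(G)] may be larger.)

E[α(G)] ≥ 647/18 ≈ 35.9444.


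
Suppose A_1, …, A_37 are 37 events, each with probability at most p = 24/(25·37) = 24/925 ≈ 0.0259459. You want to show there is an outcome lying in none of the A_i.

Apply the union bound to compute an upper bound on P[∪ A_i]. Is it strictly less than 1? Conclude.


Union bound: P[∪_{i=1}^{37} A_i] ≤ Σ_i P[A_i] ≤ 37·p = 37·(24/925) = 24/25.
Numerically: 24/25 ≈ 0.9600000.
Is 24/25 < 1? YES.
Since P[∪ A_i] ≤ 24/25 < 1, the complement has P[∩ A_i^c] ≥ 1 − 24/25 = 1/25 > 0, so some outcome avoids every A_i.

37·p = 24/25 ≈ 0.9600000; existence CERTIFIED by the union bound.


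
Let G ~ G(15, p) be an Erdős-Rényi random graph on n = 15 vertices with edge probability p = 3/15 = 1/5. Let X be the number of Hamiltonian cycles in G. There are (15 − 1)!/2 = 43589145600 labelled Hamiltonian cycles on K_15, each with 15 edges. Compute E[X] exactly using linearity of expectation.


K_15 has (15 − 1)!/2 = 43589145600 labelled Hamiltonian cycles.
For each such Hamiltonian cycle H, let X_H = 1 if all 15 edges of H are present in G. Then P[X_H = 1] = p^{15} = (1/5)^{15} = 1/30517578125.
By linearity: E[X] = Σ_H E[X_H] = 43589145600 · p^{15} = 43589145600 · 1/30517578125 = 1743565824/1220703125.
Numerically: E[X] ≈ 1.428.

E[X] = 43589145600 · (1/5)^{15} = 1743565824/1220703125 ≈ 1.428.


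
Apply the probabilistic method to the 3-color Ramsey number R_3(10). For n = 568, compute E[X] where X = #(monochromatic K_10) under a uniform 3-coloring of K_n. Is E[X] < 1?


E[X] = C(568, 10) · 3^{1 − 45} = 889446337783744949208 · 3^{−44} = 889446337783744949208/984770902183611232881.
As a reduced fraction: E[X] = 98827370864860549912/109418989131512359209 ≈ 0.90320.
Is E[X] < 1? YES.
Since E[X] < 1, there exists a 3-coloring of K_{568} with no monochromatic K_10; hence R_3(10) > 568.

E[X] = 98827370864860549912/109418989131512359209 ≈ 0.90320; E[X] < 1, so R_3(10) > 568.


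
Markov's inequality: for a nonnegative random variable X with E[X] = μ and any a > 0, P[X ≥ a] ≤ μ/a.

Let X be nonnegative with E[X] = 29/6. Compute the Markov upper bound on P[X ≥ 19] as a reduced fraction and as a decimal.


μ = E[X] = 29/6, a = 19.
Markov: P[X ≥ 19] ≤ μ/a = (29/6)/19 = 29/114.
Numerically: ≈ 0.254386.
(Since a = 19 > μ = 4.833333, the bound 29/114 is < 1 and informative.)

P[X ≥ 19] ≤ 29/114 ≈ 0.254386.


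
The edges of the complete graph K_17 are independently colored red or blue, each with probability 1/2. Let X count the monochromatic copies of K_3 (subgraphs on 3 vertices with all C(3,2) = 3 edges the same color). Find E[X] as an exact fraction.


Let X = Σ_S X_S over the C(17, 3) = 680 subsets S of size 3, where X_S = 1 if the K_3 on S is monochromatic.
For a fixed S, the K_3 on S has C(3, 2) = 3 edges. P[all 3 edges red] = (1/2)^3, and likewise for blue, so P[monochromatic] = 2·(1/2)^3 = 2^{1 − 3} = 1/4.
Summing: E[X] = C(17, 3) · 2^{1 − 3} = 680 · 1/4 = 170.
Numerically: E[X] ≈ 170.0000.

E[X] = C(17,3)·2^(1−C(3,2)) = 170 ≈ 170.0000.


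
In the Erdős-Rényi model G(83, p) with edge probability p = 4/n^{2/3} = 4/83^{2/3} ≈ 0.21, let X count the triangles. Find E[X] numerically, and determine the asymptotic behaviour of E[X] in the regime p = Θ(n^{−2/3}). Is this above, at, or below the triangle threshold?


Number of potential triangles: C(83, 3) = 91881.
Each occurs with probability p³ ≈ (0.21)³ ≈ 9.29017e-03.
By linearity: E[X] = C(83, 3)·p³ ≈ 91881 · 9.29017e-03 ≈ 853.590.
Since α = 2/3 < 1, p = c/n^{2/3} ≫ 1/n is above the triangle threshold p ~ 1/n. Asymptotically E[X] ~ (c³/6)·n^{3(1−α)} = (4³/6)·n^{1} → ∞; triangles are abundant w.h.p.

E[X] ≈ 853.590; in regime p = Θ(1/n^{2/3}) E[X] diverges (above the triangle threshold p ~ 1/n).


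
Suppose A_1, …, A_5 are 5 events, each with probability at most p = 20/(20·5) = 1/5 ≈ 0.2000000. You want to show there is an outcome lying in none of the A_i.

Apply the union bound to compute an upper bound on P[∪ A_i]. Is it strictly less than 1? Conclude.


Union bound: P[∪_{i=1}^{5} A_i] ≤ Σ_i P[A_i] ≤ 5·p = 5·(1/5) = 1.
Numerically: 1 ≈ 1.0000000.
Is 1 < 1? NO.
Since the bound 1 is ≥ 1, the union bound is uninformative here; it does NOT by itself certify existence.

5·p = 1 ≈ 1.0000000; existence NOT certified by the union bound.


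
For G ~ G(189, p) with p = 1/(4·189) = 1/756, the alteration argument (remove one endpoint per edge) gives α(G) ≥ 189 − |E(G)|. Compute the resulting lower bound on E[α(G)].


E[|E(G)|] = C(189, 2)·p = 17766 · (1/756) = 47/2.
E[α(G)] ≥ n − E[|E(G)|] = 189 − 47/2 = 331/2.
Numerically: ≈ 165.500.
(This is only a lower bound; the true E[α(G)] may be larger.)

E[α(G)] ≥ 331/2 ≈ 165.500.


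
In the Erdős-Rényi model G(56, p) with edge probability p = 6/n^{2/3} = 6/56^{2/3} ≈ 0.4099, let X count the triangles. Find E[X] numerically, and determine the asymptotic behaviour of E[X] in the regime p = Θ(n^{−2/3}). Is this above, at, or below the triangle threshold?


Number of potential triangles: C(56, 3) = 27720.
Each occurs with probability p³ ≈ (0.4099)³ ≈ 6.887755e-02.
By linearity: E[X] = C(56, 3)·p³ ≈ 27720 · 6.887755e-02 ≈ 1909.2857.
Since α = 2/3 < 1, p = c/n^{2/3} ≫ 1/n is above the triangle threshold p ~ 1/n. Asymptotically E[X] ~ (c³/6)·n^{3(1−α)} = (6³/6)·n^{1} → ∞; triangles are abundant w.h.p.

E[X] ≈ 1909.2857; in regime p = Θ(1/n^{2/3}) E[X] diverges (above the triangle threshold p ~ 1/n).


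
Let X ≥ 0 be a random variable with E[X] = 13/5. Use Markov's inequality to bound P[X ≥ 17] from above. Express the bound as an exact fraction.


μ = E[X] = 13/5, a = 17.
Markov: P[X ≥ 17] ≤ μ/a = (13/5)/17 = 13/85.
Numerically: ≈ 0.152941.
(Since a = 17 > μ = 2.600000, the bound 13/85 is < 1 and informative.)

P[X ≥ 17] ≤ 13/85 ≈ 0.152941.


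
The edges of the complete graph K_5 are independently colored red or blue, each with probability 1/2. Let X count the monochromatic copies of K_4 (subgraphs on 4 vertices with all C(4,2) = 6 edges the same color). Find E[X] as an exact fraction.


Let X = Σ_S X_S over the C(5, 4) = 5 subsets S of size 4, where X_S = 1 if the K_4 on S is monochromatic.
For a fixed S, the K_4 on S has C(4, 2) = 6 edges. P[all 6 edges red] = (1/2)^6, and likewise for blue, so P[monochromatic] = 2·(1/2)^6 = 2^{1 − 6} = 1/32.
By linearity: E[X] = C(5, 4) · 2^{1 − 6} = 5 · 1/32 = 5/32.
Numerically: E[X] ≈ 0.156.

E[X] = C(5,4)·2^(1−C(4,2)) = 5/32 ≈ 0.156.


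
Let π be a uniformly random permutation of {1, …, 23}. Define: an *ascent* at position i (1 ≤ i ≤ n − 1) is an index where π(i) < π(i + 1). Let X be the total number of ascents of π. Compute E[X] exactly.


Write X = Σ X_I over i = 1, …, 22, with X_I the indicator of one ascent.
There are 22 indicators.
For each fixed i, the pair (π(i), π(i+1)) is a uniformly random ordered pair of distinct values from {1, …, 23}; by symmetry P[π(i) < π(i+1)] = 1/2.
By linearity: E[X] = 22 · (1/2) = (23 − 1) · (1/2) = 11 ≈ 11.000.

E[X] = 11 = 11.000.


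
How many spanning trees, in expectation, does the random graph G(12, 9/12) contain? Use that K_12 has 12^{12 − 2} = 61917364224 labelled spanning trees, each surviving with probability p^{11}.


K_12 has 12^{12 − 2} = 61917364224 labelled spanning trees.
For each such spanning tree H, let X_H = 1 if all 11 edges of H are present in G. Then P[X_H = 1] = p^{11} = (3/4)^{11} = 177147/4194304.
Summing the indicators: E[X] = Σ_H E[X_H] = 61917364224 · p^{11} = 61917364224 · 177147/4194304 = 10460353203/4.
Numerically: E[X] ≈ 2.6151e+09.

E[X] = 61917364224 · (3/4)^{11} = 10460353203/4 ≈ 2.6151e+09.


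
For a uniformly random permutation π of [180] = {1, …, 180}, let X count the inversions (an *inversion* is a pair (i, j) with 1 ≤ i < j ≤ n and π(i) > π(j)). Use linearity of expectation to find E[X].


Write X = Σ X_I over the C(180, 2) = 16110 pairs i < j, with X_I the indicator of one inversion.
There are 16110 indicators.
For each fixed pair i < j, the values π(i) and π(j) are two distinct elements of {1, …, 180} in uniformly random order; by symmetry P[π(i) > π(j)] = 1/2.
By linearity: E[X] = 16110 · (1/2) = C(180, 2) · (1/2) = 16110/2 = 8055 ≈ 8055.00000.

E[X] = 8055 = 8055.00000.


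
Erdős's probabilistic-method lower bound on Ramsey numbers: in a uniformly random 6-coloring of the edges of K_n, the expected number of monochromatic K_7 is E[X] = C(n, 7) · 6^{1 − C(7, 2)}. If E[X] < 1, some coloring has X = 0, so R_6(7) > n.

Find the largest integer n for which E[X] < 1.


We need C(n, 7) · 6^{1 − 21} < 1, i.e. C(n, 7) < 6^{21 − 1} = 3656158440062976.
Check values of n near the boundary:
  n = 562: C(562, 7) = 3384017972944752; 3384017972944752 < 3656158440062976? YES
  n = 563: C(563, 7) = 3426622515769596; 3426622515769596 < 3656158440062976? YES
  n = 564: C(564, 7) = 3469685994423792; 3469685994423792 < 3656158440062976? YES
  n = 565: C(565, 7) = 3513212521235560; 3513212521235560 < 3656158440062976? YES
  n = 566: C(566, 7) = 3557206237959440; 3557206237959440 < 3656158440062976? YES
  n = 567: C(567, 7) = 3601671315933933; 3601671315933933 < 3656158440062976? YES
  n = 568: C(568, 7) = 3646611956239704; 3646611956239704 < 3656158440062976? YES
  n = 569: C(569, 7) = 3692032389858348; 3692032389858348 < 3656158440062976? NO
The largest n with C(n, 7) < 3656158440062976 is n = 568 (where E[X] = 16882462760369/16926659444736 ≈ 0.99739). Hence R_6(7) > 568, i.e. R_6(7) ≥ 569.

Largest n = 568; hence R_6(7) > 568.


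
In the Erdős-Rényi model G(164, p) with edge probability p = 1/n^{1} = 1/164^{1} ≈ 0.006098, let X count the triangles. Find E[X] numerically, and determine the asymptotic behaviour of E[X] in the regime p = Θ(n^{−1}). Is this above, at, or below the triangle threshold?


Number of potential triangles: C(164, 3) = 721764.
Each occurs with probability p³ ≈ (0.006098)³ ≈ 2.267088e-07.
By linearity: E[X] = C(164, 3)·p³ ≈ 721764 · 2.267088e-07 ≈ 0.1636.
Here α = 1, so p = 1/n is exactly at the triangle threshold p ~ 1/n. Asymptotically E[X] → c³/6 = 1³/6 = 1/6 ≈ 0.1667, a bounded constant. In this regime the triangle count is asymptotically Poisson(c³/6).

E[X] ≈ 0.1636; in regime p = Θ(1/n^{1}) E[X] stays bounded (at the triangle threshold p ~ 1/n).


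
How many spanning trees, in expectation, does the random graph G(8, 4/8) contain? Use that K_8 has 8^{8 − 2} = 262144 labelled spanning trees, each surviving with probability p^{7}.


K_8 has 8^{8 − 2} = 262144 labelled spanning trees.
For each such spanning tree H, let X_H = 1 if all 7 edges of H are present in G. Then P[X_H = 1] = p^{7} = (1/2)^{7} = 1/128.
By linearity: E[X] = Σ_H E[X_H] = 262144 · p^{7} = 262144 · 1/128 = 2048.
Numerically: E[X] ≈ 2048.

E[X] = 262144 · (1/2)^{7} = 2048 ≈ 2048.


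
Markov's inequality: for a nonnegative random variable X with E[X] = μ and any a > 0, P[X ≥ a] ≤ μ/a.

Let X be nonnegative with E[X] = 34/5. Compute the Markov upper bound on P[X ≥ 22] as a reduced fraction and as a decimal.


μ = E[X] = 34/5, a = 22.
Markov: P[X ≥ 22] ≤ μ/a = (34/5)/22 = 17/55.
Numerically: ≈ 0.30909.
(Since a = 22 > μ = 6.80000, the bound 17/55 is < 1 and informative.)

P[X ≥ 22] ≤ 17/55 ≈ 0.30909.


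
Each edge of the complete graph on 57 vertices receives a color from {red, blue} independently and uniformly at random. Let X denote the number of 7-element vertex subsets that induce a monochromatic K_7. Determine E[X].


Let X = Σ_S X_S over the C(57, 7) = 264385836 subsets S of size 7, where X_S = 1 if the K_7 on S is monochromatic.
For a fixed S, the K_7 on S has C(7, 2) = 21 edges. P[all 21 edges red] = (1/2)^21, and likewise for blue, so P[monochromatic] = 2·(1/2)^21 = 2^{1 − 21} = 1/1048576.
By linearity: E[X] = C(57, 7) · 2^{1 − 21} = 264385836 · 1/1048576 = 66096459/262144.
Numerically: E[X] ≈ 252.137981.

E[X] = C(57,7)·2^(1−C(7,2)) = 66096459/262144 ≈ 252.137981.


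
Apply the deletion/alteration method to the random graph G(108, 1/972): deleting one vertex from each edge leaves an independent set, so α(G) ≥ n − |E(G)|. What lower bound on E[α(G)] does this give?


E[|E(G)|] = C(108, 2)·p = 5778 · (1/972) = 107/18.
E[α(G)] ≥ n − E[|E(G)|] = 108 − 107/18 = 1837/18.
Numerically: ≈ 102.05556.
(This is only a lower bound; the true E[α(G)] may be larger.)

E[α(G)] ≥ 1837/18 ≈ 102.05556.


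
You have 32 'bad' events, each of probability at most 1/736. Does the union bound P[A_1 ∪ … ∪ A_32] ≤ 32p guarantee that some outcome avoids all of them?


Union bound: P[∪_{i=1}^{32} A_i] ≤ Σ_i P[A_i] ≤ 32·p = 32·(1/736) = 1/23.
Numerically: 1/23 ≈ 0.04348.
Is 1/23 < 1? YES.
Since P[∪ A_i] ≤ 1/23 < 1, the complement has P[∩ A_i^c] ≥ 1 − 1/23 = 22/23 > 0, so some outcome avoids every A_i.

32·p = 1/23 ≈ 0.04348; existence CERTIFIED by the union bound.


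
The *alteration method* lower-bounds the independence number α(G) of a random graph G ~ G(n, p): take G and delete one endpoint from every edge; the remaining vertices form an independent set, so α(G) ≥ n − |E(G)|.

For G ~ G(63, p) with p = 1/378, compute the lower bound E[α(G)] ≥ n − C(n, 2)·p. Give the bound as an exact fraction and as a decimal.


E[|E(G)|] = C(63, 2)·p = 1953 · (1/378) = 31/6.
E[α(G)] ≥ n − E[|E(G)|] = 63 − 31/6 = 347/6.
Numerically: ≈ 57.833333.
(This is only a lower bound; the true E[α(G)] may be larger.)

E[α(G)] ≥ 347/6 ≈ 57.833333.


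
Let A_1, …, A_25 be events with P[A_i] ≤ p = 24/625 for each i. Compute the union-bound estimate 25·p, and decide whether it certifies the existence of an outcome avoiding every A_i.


Union bound: P[∪_{i=1}^{25} A_i] ≤ Σ_i P[A_i] ≤ 25·p = 25·(24/625) = 24/25.
Numerically: 24/25 ≈ 0.960.
Is 24/25 < 1? YES.
Since P[∪ A_i] ≤ 24/25 < 1, the complement has P[∩ A_i^c] ≥ 1 − 24/25 = 1/25 > 0, so some outcome avoids every A_i.

25·p = 24/25 ≈ 0.960; existence CERTIFIED by the union bound.


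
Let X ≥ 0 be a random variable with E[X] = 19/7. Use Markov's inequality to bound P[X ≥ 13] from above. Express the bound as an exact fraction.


μ = E[X] = 19/7, a = 13.
Markov: P[X ≥ 13] ≤ μ/a = (19/7)/13 = 19/91.
Numerically: ≈ 0.209.
(Since a = 13 > μ = 2.714, the bound 19/91 is < 1 and informative.)

P[X ≥ 13] ≤ 19/91 ≈ 0.209.


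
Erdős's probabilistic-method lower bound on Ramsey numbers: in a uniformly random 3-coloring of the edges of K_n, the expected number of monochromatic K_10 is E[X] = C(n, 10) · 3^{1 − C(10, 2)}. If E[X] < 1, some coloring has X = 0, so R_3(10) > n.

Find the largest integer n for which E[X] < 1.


We need C(n, 10) · 3^{1 − 45} < 1, i.e. C(n, 10) < 3^{45 − 1} = 984770902183611232881.
Check values of n near the boundary:
  n = 569: C(569, 10) = 905357721286137524328; 905357721286137524328 < 984770902183611232881? YES
  n = 570: C(570, 10) = 921524823451961408691; 921524823451961408691 < 984770902183611232881? YES
  n = 571: C(571, 10) = 937951290893172842001; 937951290893172842001 < 984770902183611232881? YES
  n = 572: C(572, 10) = 954640815642161682606; 954640815642161682606 < 984770902183611232881? YES
  n = 573: C(573, 10) = 971597135635805762226; 971597135635805762226 < 984770902183611232881? YES
  n = 574: C(574, 10) = 988824035203816502691; 988824035203816502691 < 984770902183611232881? NO
The largest n with C(n, 10) < 984770902183611232881 is n = 573 (where E[X] = 35985079097622435638/36472996377170786403 ≈ 0.986623). Hence R_3(10) > 573, i.e. R_3(10) ≥ 574.

Largest n = 573; hence R_3(10) > 573.


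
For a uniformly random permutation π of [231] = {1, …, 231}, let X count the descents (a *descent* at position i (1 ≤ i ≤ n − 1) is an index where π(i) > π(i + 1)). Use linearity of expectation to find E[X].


Write X = Σ X_I over i = 1, …, 230, with X_I the indicator of one descent.
There are 230 indicators.
For each fixed i, the pair (π(i), π(i+1)) is a uniformly random ordered pair of distinct values from {1, …, 231}; by symmetry P[π(i) > π(i+1)] = 1/2.
By linearity: E[X] = 230 · (1/2) = (231 − 1) · (1/2) = 115 ≈ 115.00000.

E[X] = 115 = 115.00000.


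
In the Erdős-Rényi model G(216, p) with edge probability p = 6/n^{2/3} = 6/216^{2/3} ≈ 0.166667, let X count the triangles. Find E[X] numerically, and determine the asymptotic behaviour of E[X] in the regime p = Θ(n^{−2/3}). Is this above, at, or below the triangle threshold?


Number of potential triangles: C(216, 3) = 1656360.
Each occurs with probability p³ ≈ (0.166667)³ ≈ 4.62962963e-03.
By linearity: E[X] = C(216, 3)·p³ ≈ 1656360 · 4.62962963e-03 ≈ 7668.333333.
Since α = 2/3 < 1, p = c/n^{2/3} ≫ 1/n is above the triangle threshold p ~ 1/n. Asymptotically E[X] ~ (c³/6)·n^{3(1−α)} = (6³/6)·n^{1} → ∞; triangles are abundant w.h.p.

E[X] ≈ 7668.333333; in regime p = Θ(1/n^{2/3}) E[X] diverges (above the triangle threshold p ~ 1/n).


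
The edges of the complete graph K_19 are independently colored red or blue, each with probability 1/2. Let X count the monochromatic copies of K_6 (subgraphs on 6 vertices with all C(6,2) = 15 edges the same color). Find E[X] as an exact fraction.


Let X = Σ_S X_S over the C(19, 6) = 27132 subsets S of size 6, where X_S = 1 if the K_6 on S is monochromatic.
For a fixed S, the K_6 on S has C(6, 2) = 15 edges. P[all 15 edges red] = (1/2)^15, and likewise for blue, so P[monochromatic] = 2·(1/2)^15 = 2^{1 − 15} = 1/16384.
By linearity: E[X] = C(19, 6) · 2^{1 − 15} = 27132 · 1/16384 = 6783/4096.
Numerically: E[X] ≈ 1.656006.

E[X] = C(19,6)·2^(1−C(6,2)) = 6783/4096 ≈ 1.656006.


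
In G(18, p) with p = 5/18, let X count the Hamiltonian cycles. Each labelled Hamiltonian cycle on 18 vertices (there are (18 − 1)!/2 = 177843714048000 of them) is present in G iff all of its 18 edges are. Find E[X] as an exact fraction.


K_18 has (18 − 1)!/2 = 177843714048000 labelled Hamiltonian cycles.
For each such Hamiltonian cycle H, let X_H = 1 if all 18 edges of H are present in G. Then P[X_H = 1] = p^{18} = (5/18)^{18} = 3814697265625/39346408075296537575424.
Summing the indicators: E[X] = Σ_H E[X_H] = 177843714048000 · p^{18} = 177843714048000 · 3814697265625/39346408075296537575424 = 56800365447998046875/3294258113514384.
Numerically: E[X] ≈ 1.724e+04.

E[X] = 177843714048000 · (5/18)^{18} = 56800365447998046875/3294258113514384 ≈ 1.724e+04.


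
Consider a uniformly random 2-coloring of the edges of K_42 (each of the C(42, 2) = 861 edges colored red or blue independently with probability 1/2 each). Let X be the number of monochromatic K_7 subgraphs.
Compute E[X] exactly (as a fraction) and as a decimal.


Let X = Σ_S X_S over the C(42, 7) = 26978328 subsets S of size 7, where X_S = 1 if the K_7 on S is monochromatic.
For a fixed S, the K_7 on S has C(7, 2) = 21 edges. P[all 21 edges red] = (1/2)^21, and likewise for blue, so P[monochromatic] = 2·(1/2)^21 = 2^{1 − 21} = 1/1048576.
By linearity: E[X] = C(42, 7) · 2^{1 − 21} = 26978328 · 1/1048576 = 3372291/131072.
Numerically: E[X] ≈ 25.7285.

E[X] = C(42,7)·2^(1−C(7,2)) = 3372291/131072 ≈ 25.7285.


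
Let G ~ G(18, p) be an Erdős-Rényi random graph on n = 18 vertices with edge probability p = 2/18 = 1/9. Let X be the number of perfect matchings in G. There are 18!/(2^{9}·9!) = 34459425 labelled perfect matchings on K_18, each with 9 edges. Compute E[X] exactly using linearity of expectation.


K_18 has 18!/(2^{9}·9!) = 34459425 labelled perfect matchings.
For each such perfect matching H, let X_H = 1 if all 9 edges of H are present in G. Then P[X_H = 1] = p^{9} = (1/9)^{9} = 1/387420489.
By linearity of expectation: E[X] = Σ_H E[X_H] = 34459425 · p^{9} = 34459425 · 1/387420489 = 425425/4782969.
Numerically: E[X] ≈ 0.08895.

E[X] = 34459425 · (1/9)^{9} = 425425/4782969 ≈ 0.08895.


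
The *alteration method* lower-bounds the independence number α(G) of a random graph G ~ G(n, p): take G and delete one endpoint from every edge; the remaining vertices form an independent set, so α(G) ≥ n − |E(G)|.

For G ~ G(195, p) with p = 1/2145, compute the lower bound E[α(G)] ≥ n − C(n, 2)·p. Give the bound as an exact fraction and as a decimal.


E[|E(G)|] = C(195, 2)·p = 18915 · (1/2145) = 97/11.
E[α(G)] ≥ n − E[|E(G)|] = 195 − 97/11 = 2048/11.
Numerically: ≈ 186.18182.
(This is only a lower bound; the true E[α(G)] may be larger.)

E[α(G)] ≥ 2048/11 ≈ 186.18182.


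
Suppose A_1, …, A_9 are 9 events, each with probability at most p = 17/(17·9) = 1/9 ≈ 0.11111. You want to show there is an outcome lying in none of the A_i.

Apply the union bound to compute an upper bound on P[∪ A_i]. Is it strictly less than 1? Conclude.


Union bound: P[∪_{i=1}^{9} A_i] ≤ Σ_i P[A_i] ≤ 9·p = 9·(1/9) = 1.
Numerically: 1 ≈ 1.00000.
Is 1 < 1? NO.
Since the bound 1 is ≥ 1, the union bound is uninformative here; it does NOT by itself certify existence.

9·p = 1 ≈ 1.00000; existence NOT certified by the union bound.


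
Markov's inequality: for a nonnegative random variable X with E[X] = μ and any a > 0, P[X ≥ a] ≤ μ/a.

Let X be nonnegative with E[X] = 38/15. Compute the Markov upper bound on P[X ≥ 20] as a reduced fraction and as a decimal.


μ = E[X] = 38/15, a = 20.
Markov: P[X ≥ 20] ≤ μ/a = (38/15)/20 = 19/150.
Numerically: ≈ 0.126667.
(Since a = 20 > μ = 2.533333, the bound 19/150 is < 1 and informative.)

P[X ≥ 20] ≤ 19/150 ≈ 0.126667.


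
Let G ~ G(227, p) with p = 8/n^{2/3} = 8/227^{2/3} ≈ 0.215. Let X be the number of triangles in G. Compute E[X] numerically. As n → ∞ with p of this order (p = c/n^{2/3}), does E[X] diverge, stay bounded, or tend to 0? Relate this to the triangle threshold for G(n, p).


Number of potential triangles: C(227, 3) = 1923825.
Each occurs with probability p³ ≈ (0.215)³ ≈ 9.93615e-03.
By linearity: E[X] = C(227, 3)·p³ ≈ 1923825 · 9.93615e-03 ≈ 19115.419.
Since α = 2/3 < 1, p = c/n^{2/3} ≫ 1/n is above the triangle threshold p ~ 1/n. Asymptotically E[X] ~ (c³/6)·n^{3(1−α)} = (8³/6)·n^{1} → ∞; triangles are abundant w.h.p.

E[X] ≈ 19115.419; in regime p = Θ(1/n^{2/3}) E[X] diverges (above the triangle threshold p ~ 1/n).


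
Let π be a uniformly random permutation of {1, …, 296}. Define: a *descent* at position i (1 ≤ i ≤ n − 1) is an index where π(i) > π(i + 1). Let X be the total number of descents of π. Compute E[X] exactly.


Write X = Σ X_I over i = 1, …, 295, with X_I the indicator of one descent.
There are 295 indicators.
For each fixed i, the pair (π(i), π(i+1)) is a uniformly random ordered pair of distinct values from {1, …, 296}; by symmetry P[π(i) > π(i+1)] = 1/2.
By linearity: E[X] = 295 · (1/2) = (296 − 1) · (1/2) = 295/2 ≈ 147.500.

E[X] = 295/2 = 147.500.


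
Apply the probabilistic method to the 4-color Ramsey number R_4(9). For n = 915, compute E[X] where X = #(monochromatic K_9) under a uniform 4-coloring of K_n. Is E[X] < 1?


E[X] = C(915, 9) · 4^{1 − 36} = 1190931166636537885130 · 4^{−35} = 1190931166636537885130/1180591620717411303424.
As a reduced fraction: E[X] = 595465583318268942565/590295810358705651712 ≈ 1.0087579.
Is E[X] < 1? NO.
Since E[X] ≥ 1, the first-moment bound is inconclusive at n = 915; it does NOT by itself certify R_4(9) > 915.

E[X] = 595465583318268942565/590295810358705651712 ≈ 1.0087579; E[X] ≥ 1; first-moment method inconclusive here.


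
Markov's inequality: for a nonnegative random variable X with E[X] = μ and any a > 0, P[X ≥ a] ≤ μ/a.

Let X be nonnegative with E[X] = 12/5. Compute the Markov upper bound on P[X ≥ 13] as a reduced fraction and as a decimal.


μ = E[X] = 12/5, a = 13.
Markov: P[X ≥ 13] ≤ μ/a = (12/5)/13 = 12/65.
Numerically: ≈ 0.184615.
(Since a = 13 > μ = 2.400000, the bound 12/65 is < 1 and informative.)

P[X ≥ 13] ≤ 12/65 ≈ 0.184615.


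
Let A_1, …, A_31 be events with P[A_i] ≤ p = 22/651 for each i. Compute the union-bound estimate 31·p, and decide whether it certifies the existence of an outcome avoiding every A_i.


Union bound: P[∪_{i=1}^{31} A_i] ≤ Σ_i P[A_i] ≤ 31·p = 31·(22/651) = 22/21.
Numerically: 22/21 ≈ 1.047619.
Is 22/21 < 1? NO.
Since the bound 22/21 is ≥ 1, the union bound is uninformative here; it does NOT by itself certify existence.

31·p = 22/21 ≈ 1.047619; existence NOT certified by the union bound.


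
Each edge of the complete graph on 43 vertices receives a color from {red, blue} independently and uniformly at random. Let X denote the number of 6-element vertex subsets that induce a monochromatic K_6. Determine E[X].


Let X = Σ_S X_S over the C(43, 6) = 6096454 subsets S of size 6, where X_S = 1 if the K_6 on S is monochromatic.
For a fixed S, the K_6 on S has C(6, 2) = 15 edges. P[all 15 edges red] = (1/2)^15, and likewise for blue, so P[monochromatic] = 2·(1/2)^15 = 2^{1 − 15} = 1/16384.
By linearity: E[X] = C(43, 6) · 2^{1 − 15} = 6096454 · 1/16384 = 3048227/8192.
Numerically: E[X] ≈ 372.0980.

E[X] = C(43,6)·2^(1−C(6,2)) = 3048227/8192 ≈ 372.0980.


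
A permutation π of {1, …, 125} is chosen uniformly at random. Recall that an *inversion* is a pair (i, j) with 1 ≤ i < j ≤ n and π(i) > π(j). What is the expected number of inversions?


Write X = Σ X_I over the C(125, 2) = 7750 pairs i < j, with X_I the indicator of one inversion.
There are 7750 indicators.
For each fixed pair i < j, the values π(i) and π(j) are two distinct elements of {1, …, 125} in uniformly random order; by symmetry P[π(i) > π(j)] = 1/2.
By linearity: E[X] = 7750 · (1/2) = C(125, 2) · (1/2) = 7750/2 = 3875 ≈ 3875.000000.

E[X] = 3875 = 3875.000000.


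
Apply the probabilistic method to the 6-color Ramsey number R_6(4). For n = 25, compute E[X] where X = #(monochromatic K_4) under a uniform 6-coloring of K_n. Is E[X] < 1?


E[X] = C(25, 4) · 6^{1 − 6} = 12650 · 6^{−5} = 12650/7776.
As a reduced fraction: E[X] = 6325/3888 ≈ 1.627.
Is E[X] < 1? NO.
Since E[X] ≥ 1, the first-moment bound is inconclusive at n = 25; it does NOT by itself certify R_6(4) > 25.

E[X] = 6325/3888 ≈ 1.627; E[X] ≥ 1; first-moment method inconclusive here.


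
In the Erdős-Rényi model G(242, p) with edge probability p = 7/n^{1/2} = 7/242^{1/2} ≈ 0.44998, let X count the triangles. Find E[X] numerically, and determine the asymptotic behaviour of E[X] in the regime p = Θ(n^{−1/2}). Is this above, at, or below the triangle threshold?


Number of potential triangles: C(242, 3) = 2332880.
Each occurs with probability p³ ≈ (0.44998)³ ≈ 9.1111054e-02.
By linearity: E[X] = C(242, 3)·p³ ≈ 2332880 · 9.1111054e-02 ≈ 212551.15583.
Since α = 1/2 < 1, p = c/n^{1/2} ≫ 1/n is above the triangle threshold p ~ 1/n. Asymptotically E[X] ~ (c³/6)·n^{3(1−α)} = (7³/6)·n^{1.5} → ∞; triangles are abundant w.h.p.

E[X] ≈ 212551.15583; in regime p = Θ(1/n^{1/2}) E[X] diverges (above the triangle threshold p ~ 1/n).


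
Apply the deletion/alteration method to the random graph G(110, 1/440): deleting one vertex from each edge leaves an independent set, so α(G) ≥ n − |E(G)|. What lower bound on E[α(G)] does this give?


E[|E(G)|] = C(110, 2)·p = 5995 · (1/440) = 109/8.
E[α(G)] ≥ n − E[|E(G)|] = 110 − 109/8 = 771/8.
Numerically: ≈ 96.375000.
(This is only a lower bound; the true E[α(G)] may be larger.)

E[α(G)] ≥ 771/8 ≈ 96.375000.


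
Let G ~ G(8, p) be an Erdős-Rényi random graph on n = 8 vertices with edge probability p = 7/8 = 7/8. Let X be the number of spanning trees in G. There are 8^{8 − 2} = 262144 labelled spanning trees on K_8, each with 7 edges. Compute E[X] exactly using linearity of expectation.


K_8 has 8^{8 − 2} = 262144 labelled spanning trees.
For each such spanning tree H, let X_H = 1 if all 7 edges of H are present in G. Then P[X_H = 1] = p^{7} = (7/8)^{7} = 823543/2097152.
By linearity: E[X] = Σ_H E[X_H] = 262144 · p^{7} = 262144 · 823543/2097152 = 823543/8.
Numerically: E[X] ≈ 1.0294e+05.

E[X] = 262144 · (7/8)^{7} = 823543/8 ≈ 1.0294e+05.


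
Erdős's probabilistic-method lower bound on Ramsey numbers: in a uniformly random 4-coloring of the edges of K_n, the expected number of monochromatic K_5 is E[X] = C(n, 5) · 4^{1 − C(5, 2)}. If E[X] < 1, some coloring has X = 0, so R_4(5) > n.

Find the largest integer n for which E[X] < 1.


We need C(n, 5) · 4^{1 − 10} < 1, i.e. C(n, 5) < 4^{10 − 1} = 262144.
Check values of n near the boundary:
  n = 31: C(31, 5) = 169911; 169911 < 262144? YES
  n = 32: C(32, 5) = 201376; 201376 < 262144? YES
  n = 33: C(33, 5) = 237336; 237336 < 262144? YES
  n = 34: C(34, 5) = 278256; 278256 < 262144? NO
The largest n with C(n, 5) < 262144 is n = 33 (where E[X] = 29667/32768 ≈ 0.905365). Hence R_4(5) > 33, i.e. R_4(5) ≥ 34.

Largest n = 33; hence R_4(5) > 33.


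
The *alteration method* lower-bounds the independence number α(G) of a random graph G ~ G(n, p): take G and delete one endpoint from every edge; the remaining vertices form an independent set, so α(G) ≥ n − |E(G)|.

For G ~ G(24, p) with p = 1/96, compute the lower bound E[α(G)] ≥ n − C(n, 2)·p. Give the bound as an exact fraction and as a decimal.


E[|E(G)|] = C(24, 2)·p = 276 · (1/96) = 23/8.
E[α(G)] ≥ n − E[|E(G)|] = 24 − 23/8 = 169/8.
Numerically: ≈ 21.125000.
(This is only a lower bound; the true E[α(G)] may be larger.)

E[α(G)] ≥ 169/8 ≈ 21.125000.


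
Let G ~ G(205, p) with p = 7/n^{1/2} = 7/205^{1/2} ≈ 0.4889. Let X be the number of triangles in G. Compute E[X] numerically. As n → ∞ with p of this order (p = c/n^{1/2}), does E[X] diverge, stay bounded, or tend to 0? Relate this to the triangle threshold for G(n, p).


Number of potential triangles: C(205, 3) = 1414910.
Each occurs with probability p³ ≈ (0.4889)³ ≈ 1.1685931e-01.
By linearity: E[X] = C(205, 3)·p³ ≈ 1414910 · 1.1685931e-01 ≈ 165345.41042.
Since α = 1/2 < 1, p = c/n^{1/2} ≫ 1/n is above the triangle threshold p ~ 1/n. Asymptotically E[X] ~ (c³/6)·n^{3(1−α)} = (7³/6)·n^{1.5} → ∞; triangles are abundant w.h.p.

E[X] ≈ 165345.41042; in regime p = Θ(1/n^{1/2}) E[X] diverges (above the triangle threshold p ~ 1/n).


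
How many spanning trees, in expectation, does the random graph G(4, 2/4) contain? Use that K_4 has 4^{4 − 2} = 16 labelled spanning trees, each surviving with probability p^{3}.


K_4 has 4^{4 − 2} = 16 labelled spanning trees.
For each such spanning tree H, let X_H = 1 if all 3 edges of H are present in G. Then P[X_H = 1] = p^{3} = (1/2)^{3} = 1/8.
By linearity of expectation: E[X] = Σ_H E[X_H] = 16 · p^{3} = 16 · 1/8 = 2.
Numerically: E[X] ≈ 2.

E[X] = 16 · (1/2)^{3} = 2 ≈ 2.


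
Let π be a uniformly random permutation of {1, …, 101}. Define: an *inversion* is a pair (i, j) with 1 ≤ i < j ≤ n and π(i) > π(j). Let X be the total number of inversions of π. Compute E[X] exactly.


Write X = Σ X_I over the C(101, 2) = 5050 pairs i < j, with X_I the indicator of one inversion.
There are 5050 indicators.
For each fixed pair i < j, the values π(i) and π(j) are two distinct elements of {1, …, 101} in uniformly random order; by symmetry P[π(i) > π(j)] = 1/2.
By linearity: E[X] = 5050 · (1/2) = C(101, 2) · (1/2) = 5050/2 = 2525 ≈ 2525.000000.

E[X] = 2525 = 2525.000000.


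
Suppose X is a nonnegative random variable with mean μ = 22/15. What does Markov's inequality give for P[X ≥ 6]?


μ = E[X] = 22/15, a = 6.
Markov: P[X ≥ 6] ≤ μ/a = (22/15)/6 = 11/45.
Numerically: ≈ 0.2444.
(Since a = 6 > μ = 1.4667, the bound 11/45 is < 1 and informative.)

P[X ≥ 6] ≤ 11/45 ≈ 0.2444.


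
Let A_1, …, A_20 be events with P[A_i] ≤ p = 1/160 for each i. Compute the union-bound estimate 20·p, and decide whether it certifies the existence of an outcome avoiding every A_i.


Union bound: P[∪_{i=1}^{20} A_i] ≤ Σ_i P[A_i] ≤ 20·p = 20·(1/160) = 1/8.
Numerically: 1/8 ≈ 0.1250000.
Is 1/8 < 1? YES.
Since P[∪ A_i] ≤ 1/8 < 1, the complement has P[∩ A_i^c] ≥ 1 − 1/8 = 7/8 > 0, so some outcome avoids every A_i.

20·p = 1/8 ≈ 0.1250000; existence CERTIFIED by the union bound.


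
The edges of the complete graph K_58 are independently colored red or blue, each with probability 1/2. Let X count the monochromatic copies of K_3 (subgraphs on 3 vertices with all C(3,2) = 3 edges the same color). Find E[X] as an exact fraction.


Let X = Σ_S X_S over the C(58, 3) = 30856 subsets S of size 3, where X_S = 1 if the K_3 on S is monochromatic.
For a fixed S, the K_3 on S has C(3, 2) = 3 edges. P[all 3 edges red] = (1/2)^3, and likewise for blue, so P[monochromatic] = 2·(1/2)^3 = 2^{1 − 3} = 1/4.
By linearity of expectation: E[X] = C(58, 3) · 2^{1 − 3} = 30856 · 1/4 = 7714.
Numerically: E[X] ≈ 7714.00000.

E[X] = C(58,3)·2^(1−C(3,2)) = 7714 ≈ 7714.00000.


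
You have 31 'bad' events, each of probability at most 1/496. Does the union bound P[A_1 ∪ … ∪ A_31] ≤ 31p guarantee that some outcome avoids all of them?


Union bound: P[∪_{i=1}^{31} A_i] ≤ Σ_i P[A_i] ≤ 31·p = 31·(1/496) = 1/16.
Numerically: 1/16 ≈ 0.062500.
Is 1/16 < 1? YES.
Since P[∪ A_i] ≤ 1/16 < 1, the complement has P[∩ A_i^c] ≥ 1 − 1/16 = 15/16 > 0, so some outcome avoids every A_i.

31·p = 1/16 ≈ 0.062500; existence CERTIFIED by the union bound.


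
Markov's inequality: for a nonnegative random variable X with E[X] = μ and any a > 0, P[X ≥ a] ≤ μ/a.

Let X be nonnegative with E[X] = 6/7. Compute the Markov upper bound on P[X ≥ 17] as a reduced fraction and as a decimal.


μ = E[X] = 6/7, a = 17.
Markov: P[X ≥ 17] ≤ μ/a = (6/7)/17 = 6/119.
Numerically: ≈ 0.05042.
(Since a = 17 > μ = 0.85714, the bound 6/119 is < 1 and informative.)

P[X ≥ 17] ≤ 6/119 ≈ 0.05042.
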